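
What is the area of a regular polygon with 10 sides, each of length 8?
For a regular 10-gon with side length s = 8:
Apothem a = s / (2*tan(pi/10)) = 8 / (2*tan(pi/10)) ≈ 12.3107
Perimeter P = 10 * 8 = 80
Area = (1/2) * P * a = (1/2) * 80 * 12.3107 = 492.43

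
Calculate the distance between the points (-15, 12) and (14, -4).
Using the distance formula: d = sqrt((x₂-x₁)² + (y₂-y₁)²)
dx = 14 - (-15) = 29
dy = (-4) - 12 = -16
d = sqrt(29² + (-16)²) = sqrt(841 + 256) = sqrt(1097) = 33.12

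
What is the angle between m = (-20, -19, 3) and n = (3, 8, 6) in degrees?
m·n = -194, |m|² = 770, |n|² = 109
cos θ = -194/√83930 ≈ -0.6696
θ ≈ 132.0°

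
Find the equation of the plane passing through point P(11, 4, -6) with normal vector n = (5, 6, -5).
d = n·P = (5)(11) + (6)(4) + (-5)(-6) = 109
Plane: 5x + 6y - 5z = 109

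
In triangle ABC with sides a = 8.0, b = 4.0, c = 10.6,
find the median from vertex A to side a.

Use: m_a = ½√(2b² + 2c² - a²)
m_a = ½√(2·4.0² + 2·10.6² - 8.0²)
m_a = ½√(32 + 224.72 - 64) = ½√192.72 = 6.941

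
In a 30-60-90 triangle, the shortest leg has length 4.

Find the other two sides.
Long leg = 4√3 = 6.928, Hypotenuse = 8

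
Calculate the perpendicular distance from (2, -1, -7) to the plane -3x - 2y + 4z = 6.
d = |(-3)(2) + (-2)(-1) + 4(-7) - (6)| / √((-3)² + (-2)² + 4²) = 38/√29 = 7.056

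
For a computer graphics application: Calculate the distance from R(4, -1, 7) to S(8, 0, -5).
d = √[(4)² + (1)² + (-12)²] = √161 = 12.69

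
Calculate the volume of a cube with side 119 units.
Volume = s³
Volume = 119³
Volume = 1685159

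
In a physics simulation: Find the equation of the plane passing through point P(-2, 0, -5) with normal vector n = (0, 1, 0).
d = n·P = (0)(-2) + (1)(0) + (0)(-5) = 0
Plane: y = 0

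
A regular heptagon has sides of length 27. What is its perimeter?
Perimeter = number of sides * side length
Perimeter = 7 * 27
Perimeter = 189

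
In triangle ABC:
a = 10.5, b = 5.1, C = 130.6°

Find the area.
Using A = ½ab·sin(C):
A = ½·10.5·5.1·sin(130.6°) = ½·53.55·0.759271 = 20.33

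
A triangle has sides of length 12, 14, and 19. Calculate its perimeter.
Perimeter = sum of all sides
Perimeter = 12 + 14 + 19
Perimeter = 45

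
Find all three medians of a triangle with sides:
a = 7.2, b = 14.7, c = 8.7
Using m_x = ½√(2y² + 2z² - x²):
m_a = ½√(2·14.7² + 2·8.7² - 7.2²) = ½√531.72 = 11.53
m_b = ½√(2·7.2² + 2·8.7² - 14.7²) = ½√38.97 = 3.121
m_c = ½√(2·7.2² + 2·14.7² - 8.7²) = ½√460.17 = 10.73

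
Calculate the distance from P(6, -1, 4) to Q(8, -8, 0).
d = √[(2)² + (-7)² + (-4)²] = √69 = 8.307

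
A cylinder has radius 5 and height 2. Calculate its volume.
Volume = pi * r² * h
Volume = pi * 5² * 2
Volume = pi * 25 * 2
Volume = pi * 50
Volume = 157.08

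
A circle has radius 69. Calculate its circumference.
Circumference = 2 * pi * r
Circumference = 2 * pi * 69
Circumference = 433.54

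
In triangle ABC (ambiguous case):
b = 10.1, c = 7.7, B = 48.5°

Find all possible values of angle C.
sin(C)/c = sin(B)/b  →  sin(C) = c·sin(B)/b = 7.7·sin(48.5°)/10.1 = 0.570986
C₁ = arcsin(0.570986) = 34.82°,  C₂ = 180° - C₁ = 145.18°
Check C₂: A = 180° - 48.5° - 145.18° = -13.68° ≤ 0, rejected
C = 34.82° (one solution)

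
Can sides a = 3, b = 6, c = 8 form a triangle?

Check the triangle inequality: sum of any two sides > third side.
Yes, triangle inequality satisfied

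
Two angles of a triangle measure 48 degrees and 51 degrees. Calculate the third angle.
Sum of angles in a triangle = 180 degrees
Third angle = 180 - 48 - 51
Third angle = 81 degrees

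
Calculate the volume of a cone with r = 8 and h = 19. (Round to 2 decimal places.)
Volume = (1/3) * pi * r² * h
Volume = (1/3) * pi * 8² * 19
Volume = (1/3) * pi * 64 * 19
Volume = (1/3) * pi * 1216
Volume = 1273.39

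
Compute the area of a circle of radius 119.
Area = pi * r²
Area = pi * 119²
Area = pi * 14161
Area = 44488.09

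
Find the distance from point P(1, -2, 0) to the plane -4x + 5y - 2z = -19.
d = |(-4)(1) + 5(-2) + (-2)(0) - (-19)| / √((-4)² + 5² + (-2)²) = 5/√45 = 0.7454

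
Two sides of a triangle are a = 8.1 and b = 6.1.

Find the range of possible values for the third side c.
By the triangle inequality: |a - b| < c < a + b
|8.1 - 6.1| < c < 8.1 + 6.1
2 < c < 14.2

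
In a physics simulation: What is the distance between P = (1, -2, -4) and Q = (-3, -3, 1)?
d = √[(-4)² + (-1)² + (5)²] = √42 = 6.481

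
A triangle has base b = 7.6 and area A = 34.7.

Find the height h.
A = ½bh  →  h = 2A/b
h = 2·34.7/7.6 = 9.132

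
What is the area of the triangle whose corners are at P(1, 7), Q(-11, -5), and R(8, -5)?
Using the coordinate formula: Area = (1/2)|x₁(y₂-y₃) + x₂(y₃-y₁) + x₃(y₁-y₂)|
Area = (1/2)|1((-5)-(-5)) + (-11)((-5)-7) + 8(7-(-5))|
Area = (1/2)|1*0 + (-11)*(-12) + 8*12|
Area = (1/2)|0 + 132 + 96|
Area = (1/2)*228 = 114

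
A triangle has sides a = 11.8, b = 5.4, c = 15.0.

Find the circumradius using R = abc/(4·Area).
s = (a+b+c)/2 = 16.1
Area = √(s(s-a)(s-b)(s-c)) = √(16.1·4.3·10.7·1.1) = 28.5454
R = abc/(4·Area) = (11.8·5.4·15.0)/(4·28.5454) = 955.8/114.1816 = 8.371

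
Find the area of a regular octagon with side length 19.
For a regular 8-gon with side length s = 19:
Apothem a = s / (2*tan(pi/8)) = 19 / (2*tan(pi/8)) ≈ 22.935
Perimeter P = 8 * 19 = 152
Area = (1/2) * P * a = (1/2) * 152 * 22.935 = 1743.06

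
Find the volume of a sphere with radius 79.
Volume = (4/3) * pi * r³
Volume = (4/3) * pi * 79³
Volume = (4/3) * pi * 493039
Volume = 2065236.93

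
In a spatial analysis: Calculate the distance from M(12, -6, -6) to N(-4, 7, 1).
d = √[(-16)² + (13)² + (7)²] = √474 = 21.77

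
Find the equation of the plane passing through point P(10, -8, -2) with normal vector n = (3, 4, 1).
d = n·P = (3)(10) + (4)(-8) + (1)(-2) = -4
Plane: 3x + 4y + z = -4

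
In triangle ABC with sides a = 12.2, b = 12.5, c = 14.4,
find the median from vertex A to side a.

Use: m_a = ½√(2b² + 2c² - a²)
m_a = ½√(2·12.5² + 2·14.4² - 12.2²)
m_a = ½√(312.5 + 414.72 - 148.84) = ½√578.38 = 12.02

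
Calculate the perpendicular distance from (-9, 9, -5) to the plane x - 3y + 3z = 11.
d = |1(-9) + (-3)(9) + 3(-5) - (11)| / √(1² + (-3)² + 3²) = 62/√19 = 14.22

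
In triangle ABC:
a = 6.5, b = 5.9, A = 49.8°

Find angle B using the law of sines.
sin(B)/b = sin(A)/a
sin(B) = b·sin(A)/a = 5.9·sin(49.8°)/6.5 = 0.693292
B = arcsin(0.693292) = 43.89°  (b ≤ a, so B ≤ A and the acute solution is unique)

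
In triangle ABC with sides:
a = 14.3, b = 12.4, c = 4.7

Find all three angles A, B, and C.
By the law of cosines:
cos(A) = (b² + c² - a²)/(2bc) = -0.245710  →  A = 104.2°
cos(B) = (a² + c² - b²)/(2ac) = 0.541735  →  B = 57.2°
cos(C) = (a² + b² - c²)/(2ab) = 0.947891  →  C = 18.58°
Check: A + B + C = 180.0° ✓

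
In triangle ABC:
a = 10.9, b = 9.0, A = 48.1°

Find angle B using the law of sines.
sin(B)/b = sin(A)/a
sin(B) = b·sin(A)/a = 9.0·sin(48.1°)/10.9 = 0.614569
B = arcsin(0.614569) = 37.92°  (b ≤ a, so B ≤ A and the acute solution is unique)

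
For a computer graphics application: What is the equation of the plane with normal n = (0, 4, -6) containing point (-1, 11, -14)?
d = n·P = (0)(-1) + (4)(11) + (-6)(-14) = 128
Plane: 4y - 6z = 128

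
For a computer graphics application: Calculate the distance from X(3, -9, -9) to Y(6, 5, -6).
d = √[(3)² + (14)² + (3)²] = √214 = 14.63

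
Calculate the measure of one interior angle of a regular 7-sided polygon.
Interior angle of a regular n-gon = (n-2)*180/n
Interior angle = (7-2)*180/7
Interior angle = 5*180/7
Interior angle = 900/7
Interior angle = 128.57 degrees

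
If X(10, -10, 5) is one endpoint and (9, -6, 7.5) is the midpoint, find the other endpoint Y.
Y = (2×9 - 10, 2×(-6) - (-10), 2×7.5 - 5) = (8, -2, 10)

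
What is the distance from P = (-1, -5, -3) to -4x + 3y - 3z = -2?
d = |(-4)(-1) + 3(-5) + (-3)(-3) - (-2)| / √((-4)² + 3² + (-3)²) = 0/√34 = 0.0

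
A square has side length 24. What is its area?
Area = s²
Area = 24²
Area = 576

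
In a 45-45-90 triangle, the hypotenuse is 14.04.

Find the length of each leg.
In a 45-45-90 triangle, hypotenuse = leg·√2  →  leg = hypotenuse/√2
leg = 14.04/√2 = 9.928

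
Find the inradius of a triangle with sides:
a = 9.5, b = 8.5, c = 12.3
s = (a+b+c)/2 = (9.5+8.5+12.3)/2 = 15.15
Area = √(s(s-a)(s-b)(s-c)) = √(15.15·5.65·6.65·2.85) = 40.2776
r = Area/s = 40.2776/15.15 = 2.659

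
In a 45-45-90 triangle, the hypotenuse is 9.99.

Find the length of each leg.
In a 45-45-90 triangle, hypotenuse = leg·√2  →  leg = hypotenuse/√2
leg = 9.99/√2 = 7.064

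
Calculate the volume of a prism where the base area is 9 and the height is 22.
Volume = base area * height
Volume = 9 * 22
Volume = 198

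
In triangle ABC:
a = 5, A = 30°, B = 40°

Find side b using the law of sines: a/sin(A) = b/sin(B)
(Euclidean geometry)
b = a·sin(B)/sin(A) = 5·sin(40°)/sin(30°)
b = 5·0.642788/0.500000 = 6.428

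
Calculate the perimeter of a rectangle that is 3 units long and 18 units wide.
Perimeter = 2 * (length + width)
Perimeter = 2 * (3 + 18)
Perimeter = 2 * 21
Perimeter = 42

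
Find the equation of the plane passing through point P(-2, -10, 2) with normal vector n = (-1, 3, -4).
d = n·P = (-1)(-2) + (3)(-10) + (-4)(2) = -36
Plane: -x + 3y - 4z = -36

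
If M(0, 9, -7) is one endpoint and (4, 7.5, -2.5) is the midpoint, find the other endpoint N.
N = (2×4 - 0, 2×7.5 - 9, 2×(-2.5) - (-7)) = (8, 6, 2)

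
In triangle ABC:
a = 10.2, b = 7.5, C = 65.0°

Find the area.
Using A = ½ab·sin(C):
A = ½·10.2·7.5·sin(65.0°) = ½·76.5·0.906308 = 34.67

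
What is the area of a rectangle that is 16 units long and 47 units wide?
Area = length * width
Area = 16 * 47
Area = 752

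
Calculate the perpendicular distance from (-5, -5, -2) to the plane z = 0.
d = |0(-5) + 0(-5) + 1(-2) - (0)| / √(0² + 0² + 1²) = 2/√1 = 2.0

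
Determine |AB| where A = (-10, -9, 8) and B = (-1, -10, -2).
d = √[(9)² + (-1)² + (-10)²] = √182 = 13.49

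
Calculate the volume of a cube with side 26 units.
Volume = s³
Volume = 26³
Volume = 17576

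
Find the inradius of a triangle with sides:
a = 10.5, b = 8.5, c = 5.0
s = (a+b+c)/2 = (10.5+8.5+5.0)/2 = 12
Area = √(s(s-a)(s-b)(s-c)) = √(12·1.5·3.5·7) = 21
r = Area/s = 21/12 = 1.75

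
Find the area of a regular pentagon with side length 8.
For a regular 5-gon with side length s = 8:
Apothem a = s / (2*tan(pi/5)) = 8 / (2*tan(pi/5)) ≈ 5.5055
Perimeter P = 5 * 8 = 40
Area = (1/2) * P * a = (1/2) * 40 * 5.5055 = 110.11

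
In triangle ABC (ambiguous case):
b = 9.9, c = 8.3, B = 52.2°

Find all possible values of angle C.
sin(C)/c = sin(B)/b  →  sin(C) = c·sin(B)/b = 8.3·sin(52.2°)/9.9 = 0.662453
C₁ = arcsin(0.662453) = 41.49°,  C₂ = 180° - C₁ = 138.51°
Check C₂: A = 180° - 52.2° - 138.51° = -10.71° ≤ 0, rejected
C = 41.49° (one solution)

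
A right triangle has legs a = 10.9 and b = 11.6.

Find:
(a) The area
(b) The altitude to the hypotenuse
(a) Area = ½ab = ½·10.9·11.6 = 63.22
(b) Hypotenuse c = √(10.9² + 11.6²) = √253.37 = 15.9176
    Area = ½·c·h_c  →  h_c = 2·Area/c = 2·63.22/15.9176 = 7.943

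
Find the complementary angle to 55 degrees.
Complementary angles sum to 90 degrees.
Other angle = 90 - 55
Other angle = 35 degrees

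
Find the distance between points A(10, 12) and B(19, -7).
Using the distance formula: d = sqrt((x₂-x₁)² + (y₂-y₁)²)
dx = 19 - 10 = 9
dy = (-7) - 12 = -19
d = sqrt(9² + (-19)²) = sqrt(81 + 361) = sqrt(442) = 21.02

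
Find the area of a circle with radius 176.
Area = pi * r²
Area = pi * 176²
Area = pi * 30976
Area = 97313.97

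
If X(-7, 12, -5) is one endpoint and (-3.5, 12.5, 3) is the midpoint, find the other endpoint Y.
Y = (2×(-3.5) - (-7), 2×12.5 - 12, 2×3 - (-5)) = (0, 13, 11)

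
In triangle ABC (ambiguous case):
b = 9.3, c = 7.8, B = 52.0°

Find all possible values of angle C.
sin(C)/c = sin(B)/b  →  sin(C) = c·sin(B)/b = 7.8·sin(52.0°)/9.3 = 0.660912
C₁ = arcsin(0.660912) = 41.37°,  C₂ = 180° - C₁ = 138.63°
Check C₂: A = 180° - 52.0° - 138.63° = -10.63° ≤ 0, rejected
C = 41.37° (one solution)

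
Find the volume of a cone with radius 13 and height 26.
Volume = (1/3) * pi * r² * h
Volume = (1/3) * pi * 13² * 26
Volume = (1/3) * pi * 169 * 26
Volume = (1/3) * pi * 4394
Volume = 4601.39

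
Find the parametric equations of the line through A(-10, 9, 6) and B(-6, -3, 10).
Direction vector d = B - A = (4, -12, 4)
x = -10 + 4t, y = 9 - 12t, z = 6 + 4t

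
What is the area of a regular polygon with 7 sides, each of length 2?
For a regular 7-gon with side length s = 2:
Apothem a = s / (2*tan(pi/7)) = 2 / (2*tan(pi/7)) ≈ 2.0765
Perimeter P = 7 * 2 = 14
Area = (1/2) * P * a = (1/2) * 14 * 2.0765 = 14.54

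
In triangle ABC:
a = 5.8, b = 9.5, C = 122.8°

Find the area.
Using A = ½ab·sin(C):
A = ½·5.8·9.5·sin(122.8°) = ½·55.1·0.840567 = 23.16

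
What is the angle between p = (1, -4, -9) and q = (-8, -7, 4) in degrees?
p·q = -16, |p|² = 98, |q|² = 129
cos θ = -16/√12642 ≈ -0.1423
θ ≈ 98.18°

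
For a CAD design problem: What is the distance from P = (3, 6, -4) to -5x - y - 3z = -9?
d = |(-5)(3) + (-1)(6) + (-3)(-4) - (-9)| / √((-5)² + (-1)² + (-3)²) = 0/√35 = 0.0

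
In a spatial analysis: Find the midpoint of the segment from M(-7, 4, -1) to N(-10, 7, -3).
Midpoint = ((-7-10)/2, (4+7)/2, (-1-3)/2) = (-8.5, 5.5, -2)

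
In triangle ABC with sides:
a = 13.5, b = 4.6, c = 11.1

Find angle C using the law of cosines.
cos(C) = (a² + b² - c²)/(2ab)
cos(C) = (13.5² + 4.6² - 11.1²)/(2·13.5·4.6) = 80.2/124.2 = 0.645733
C = arccos(0.645733) = 49.78°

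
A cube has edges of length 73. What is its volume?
Volume = s³
Volume = 73³
Volume = 389017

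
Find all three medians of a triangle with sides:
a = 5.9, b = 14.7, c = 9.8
Using m_x = ½√(2y² + 2z² - x²):
m_a = ½√(2·14.7² + 2·9.8² - 5.9²) = ½√589.45 = 12.14
m_b = ½√(2·5.9² + 2·9.8² - 14.7²) = ½√45.61 = 3.377
m_c = ½√(2·5.9² + 2·14.7² - 9.8²) = ½√405.76 = 10.07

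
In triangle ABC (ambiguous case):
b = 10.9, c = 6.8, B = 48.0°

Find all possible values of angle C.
sin(C)/c = sin(B)/b  →  sin(C) = c·sin(B)/b = 6.8·sin(48.0°)/10.9 = 0.463613
C₁ = arcsin(0.463613) = 27.62°,  C₂ = 180° - C₁ = 152.38°
Check C₂: A = 180° - 48.0° - 152.38° = -20.38° ≤ 0, rejected
C = 27.62° (one solution)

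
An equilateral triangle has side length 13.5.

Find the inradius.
For an equilateral triangle, r = s/(2√3) where s is the side.
r = 13.5/(2√3) = 13.5/3.464102 = 3.897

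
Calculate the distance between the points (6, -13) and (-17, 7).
Using the distance formula: d = sqrt((x₂-x₁)² + (y₂-y₁)²)
dx = (-17) - 6 = -23
dy = 7 - (-13) = 20
d = sqrt((-23)² + 20²) = sqrt(529 + 400) = sqrt(929) = 30.48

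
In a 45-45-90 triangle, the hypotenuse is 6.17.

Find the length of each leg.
In a 45-45-90 triangle, hypotenuse = leg·√2  →  leg = hypotenuse/√2
leg = 6.17/√2 = 4.363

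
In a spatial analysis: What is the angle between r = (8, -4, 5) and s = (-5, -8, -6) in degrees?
r·s = -38, |r|² = 105, |s|² = 125
cos θ = -38/√13125 ≈ -0.3317
θ ≈ 109.4°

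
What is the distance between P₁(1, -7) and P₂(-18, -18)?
Using the distance formula: d = sqrt((x₂-x₁)² + (y₂-y₁)²)
dx = (-18) - 1 = -19
dy = (-18) - (-7) = -11
d = sqrt((-19)² + (-11)²) = sqrt(361 + 121) = sqrt(482) = 21.95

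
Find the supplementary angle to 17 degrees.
Supplementary angles sum to 180 degrees.
Other angle = 180 - 17
Other angle = 163 degrees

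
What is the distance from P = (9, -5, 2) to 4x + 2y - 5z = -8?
d = |4(9) + 2(-5) + (-5)(2) - (-8)| / √(4² + 2² + (-5)²) = 24/√45 = 3.578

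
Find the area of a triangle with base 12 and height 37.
Area = (1/2) * base * height
Area = (1/2) * 12 * 37
Area = 222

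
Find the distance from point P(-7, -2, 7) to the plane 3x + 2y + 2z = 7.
d = |3(-7) + 2(-2) + 2(7) - (7)| / √(3² + 2² + 2²) = 18/√17 = 4.366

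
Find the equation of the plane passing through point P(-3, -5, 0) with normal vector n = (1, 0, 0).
d = n·P = (1)(-3) + (0)(-5) + (0)(0) = -3
Plane: x = -3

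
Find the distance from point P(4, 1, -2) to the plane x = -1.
d = |1(4) + 0(1) + 0(-2) - (-1)| / √(1² + 0² + 0²) = 5/√1 = 5.0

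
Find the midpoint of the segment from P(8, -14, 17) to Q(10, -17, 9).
Midpoint = ((8+10)/2, (-14-17)/2, (17+9)/2) = (9, -15.5, 13)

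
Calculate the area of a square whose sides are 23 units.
Area = s²
Area = 23²
Area = 529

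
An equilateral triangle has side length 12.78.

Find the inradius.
For an equilateral triangle, r = s/(2√3) where s is the side.
r = 12.78/(2√3) = 12.78/3.464102 = 3.689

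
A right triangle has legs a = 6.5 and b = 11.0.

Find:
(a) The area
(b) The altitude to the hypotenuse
(a) Area = ½ab = ½·6.5·11.0 = 35.75
(b) Hypotenuse c = √(6.5² + 11.0²) = √163.25 = 12.7769
    Area = ½·c·h_c  →  h_c = 2·Area/c = 2·35.75/12.7769 = 5.596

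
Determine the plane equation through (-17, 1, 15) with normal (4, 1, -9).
d = n·P = (4)(-17) + (1)(1) + (-9)(15) = -202
Plane: 4x + y - 9z = -202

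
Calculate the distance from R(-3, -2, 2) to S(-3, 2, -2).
d = √[(0)² + (4)² + (-4)²] = √32 = 5.657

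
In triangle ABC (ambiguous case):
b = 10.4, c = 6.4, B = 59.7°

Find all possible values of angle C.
sin(C)/c = sin(B)/b  →  sin(C) = c·sin(B)/b = 6.4·sin(59.7°)/10.4 = 0.531320
C₁ = arcsin(0.531320) = 32.09°,  C₂ = 180° - C₁ = 147.91°
Check C₂: A = 180° - 59.7° - 147.91° = -27.61° ≤ 0, rejected
C = 32.09° (one solution)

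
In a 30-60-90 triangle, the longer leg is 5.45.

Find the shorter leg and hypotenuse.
In a 30-60-90 triangle, sides are in ratio 1 : √3 : 2.
Long leg = short leg·√3  →  short leg = 5.45/√3 = 3.147
Hypotenuse = 2·(short leg) = 2·5.45/√3 = 6.293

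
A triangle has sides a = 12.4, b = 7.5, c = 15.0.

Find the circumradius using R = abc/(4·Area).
s = (a+b+c)/2 = 17.45
Area = √(s(s-a)(s-b)(s-c)) = √(17.45·5.05·9.95·2.45) = 46.3487
R = abc/(4·Area) = (12.4·7.5·15.0)/(4·46.3487) = 1395/185.3948 = 7.524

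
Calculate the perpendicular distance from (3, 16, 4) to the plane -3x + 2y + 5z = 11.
d = |(-3)(3) + 2(16) + 5(4) - (11)| / √((-3)² + 2² + 5²) = 32/√38 = 5.191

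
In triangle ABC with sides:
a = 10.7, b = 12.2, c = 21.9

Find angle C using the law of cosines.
cos(C) = (a² + b² - c²)/(2ab)
cos(C) = (10.7² + 12.2² - 21.9²)/(2·10.7·12.2) = -216.28/261.08 = -0.828405
C = arccos(-0.828405) = 145.9°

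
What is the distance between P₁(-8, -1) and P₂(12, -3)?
Using the distance formula: d = sqrt((x₂-x₁)² + (y₂-y₁)²)
dx = 12 - (-8) = 20
dy = (-3) - (-1) = -2
d = sqrt(20² + (-2)²) = sqrt(400 + 4) = sqrt(404) = 20.10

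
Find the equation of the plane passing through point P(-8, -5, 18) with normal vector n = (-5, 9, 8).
d = n·P = (-5)(-8) + (9)(-5) + (8)(18) = 139
Plane: -5x + 9y + 8z = 139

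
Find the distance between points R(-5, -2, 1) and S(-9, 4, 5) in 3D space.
d = √[(-4)² + (6)² + (4)²] = √68 = 8.246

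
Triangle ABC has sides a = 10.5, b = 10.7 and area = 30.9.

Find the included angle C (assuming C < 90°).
Area = ½ab·sin(C)  →  sin(C) = 2·Area/(ab)
sin(C) = 2·30.9/(10.5·10.7) = 0.550067
C = arcsin(0.550067) = 33.37°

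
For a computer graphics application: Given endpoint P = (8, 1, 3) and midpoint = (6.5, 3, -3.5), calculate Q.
Q = (2×6.5 - 8, 2×3 - 1, 2×(-3.5) - 3) = (5, 5, -10)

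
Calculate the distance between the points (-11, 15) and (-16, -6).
Using the distance formula: d = sqrt((x₂-x₁)² + (y₂-y₁)²)
dx = (-16) - (-11) = -5
dy = (-6) - 15 = -21
d = sqrt((-5)² + (-21)²) = sqrt(25 + 441) = sqrt(466) = 21.59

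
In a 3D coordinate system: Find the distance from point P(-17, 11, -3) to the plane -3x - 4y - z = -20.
d = |(-3)(-17) + (-4)(11) + (-1)(-3) - (-20)| / √((-3)² + (-4)² + (-1)²) = 30/√26 = 5.883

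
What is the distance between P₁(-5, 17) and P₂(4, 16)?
Using the distance formula: d = sqrt((x₂-x₁)² + (y₂-y₁)²)
dx = 4 - (-5) = 9
dy = 16 - 17 = -1
d = sqrt(9² + (-1)²) = sqrt(81 + 1) = sqrt(82) = 9.06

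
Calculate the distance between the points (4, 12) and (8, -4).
Using the distance formula: d = sqrt((x₂-x₁)² + (y₂-y₁)²)
dx = 8 - 4 = 4
dy = (-4) - 12 = -16
d = sqrt(4² + (-16)²) = sqrt(16 + 256) = sqrt(272) = 16.49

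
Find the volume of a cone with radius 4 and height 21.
Volume = (1/3) * pi * r² * h
Volume = (1/3) * pi * 4² * 21
Volume = (1/3) * pi * 16 * 21
Volume = (1/3) * pi * 336
Volume = 351.86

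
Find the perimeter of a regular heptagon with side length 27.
Perimeter = number of sides * side length
Perimeter = 7 * 27
Perimeter = 189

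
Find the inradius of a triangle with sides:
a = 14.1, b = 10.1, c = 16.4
s = (a+b+c)/2 = (14.1+10.1+16.4)/2 = 20.3
Area = √(s(s-a)(s-b)(s-c)) = √(20.3·6.2·10.2·3.9) = 70.7581
r = Area/s = 70.7581/20.3 = 3.486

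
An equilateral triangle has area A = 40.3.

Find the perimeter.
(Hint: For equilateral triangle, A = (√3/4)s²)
A = (√3/4)s²  →  s² = 4A/√3 = 4·40.3/√3 = 93.0689
s = 9.64722
Perimeter = 3s = 28.94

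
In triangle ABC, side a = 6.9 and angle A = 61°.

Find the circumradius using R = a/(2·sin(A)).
R = a/(2·sin(A)) = 6.9/(2·sin(61°))
R = 6.9/(2·0.874620) = 6.9/1.749239 = 3.945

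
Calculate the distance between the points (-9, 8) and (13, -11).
Using the distance formula: d = sqrt((x₂-x₁)² + (y₂-y₁)²)
dx = 13 - (-9) = 22
dy = (-11) - 8 = -19
d = sqrt(22² + (-19)²) = sqrt(484 + 361) = sqrt(845) = 29.07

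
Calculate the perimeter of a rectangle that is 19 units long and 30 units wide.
Perimeter = 2 * (length + width)
Perimeter = 2 * (19 + 30)
Perimeter = 2 * 49
Perimeter = 98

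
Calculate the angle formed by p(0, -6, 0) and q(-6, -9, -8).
p·q = 54, |p|² = 36, |q|² = 181
cos θ = 54/√6516 ≈ 0.669
θ ≈ 48.01°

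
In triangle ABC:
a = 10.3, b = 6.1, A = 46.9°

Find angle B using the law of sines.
sin(B)/b = sin(A)/a
sin(B) = b·sin(A)/a = 6.1·sin(46.9°)/10.3 = 0.432426
B = arcsin(0.432426) = 25.62°  (b ≤ a, so B ≤ A and the acute solution is unique)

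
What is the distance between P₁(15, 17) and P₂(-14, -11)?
Using the distance formula: d = sqrt((x₂-x₁)² + (y₂-y₁)²)
dx = (-14) - 15 = -29
dy = (-11) - 17 = -28
d = sqrt((-29)² + (-28)²) = sqrt(841 + 784) = sqrt(1625) = 40.31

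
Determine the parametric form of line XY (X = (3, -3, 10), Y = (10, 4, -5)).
Direction vector d = Y - X = (7, 7, -15)
x = 3 + 7t, y = -3 + 7t, z = 10 - 15t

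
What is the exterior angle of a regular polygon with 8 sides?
Exterior angle of a regular n-gon = 360/n
Exterior angle = 360/8
Exterior angle = 45 degrees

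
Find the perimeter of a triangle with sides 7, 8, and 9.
Perimeter = sum of all sides
Perimeter = 7 + 8 + 9
Perimeter = 24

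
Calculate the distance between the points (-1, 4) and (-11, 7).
Using the distance formula: d = sqrt((x₂-x₁)² + (y₂-y₁)²)
dx = (-11) - (-1) = -10
dy = 7 - 4 = 3
d = sqrt((-10)² + 3²) = sqrt(100 + 9) = sqrt(109) = 10.44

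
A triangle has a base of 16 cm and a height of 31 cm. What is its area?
Area = (1/2) * base * height
Area = (1/2) * 16 * 31
Area = 248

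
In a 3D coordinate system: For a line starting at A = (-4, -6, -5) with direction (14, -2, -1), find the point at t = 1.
P(1) = (-4 + 14(1), -6 + (-2)(1), -5 + (-1)(1)) = (10, -8, -6)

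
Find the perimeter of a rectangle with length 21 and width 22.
Perimeter = 2 * (length + width)
Perimeter = 2 * (21 + 22)
Perimeter = 2 * 43
Perimeter = 86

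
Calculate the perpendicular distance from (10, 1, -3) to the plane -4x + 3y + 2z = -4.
d = |(-4)(10) + 3(1) + 2(-3) - (-4)| / √((-4)² + 3² + 2²) = 39/√29 = 7.242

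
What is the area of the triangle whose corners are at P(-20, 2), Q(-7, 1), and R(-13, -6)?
Using the coordinate formula: Area = (1/2)|x₁(y₂-y₃) + x₂(y₃-y₁) + x₃(y₁-y₂)|
Area = (1/2)|(-20)(1-(-6)) + (-7)((-6)-2) + (-13)(2-1)|
Area = (1/2)|(-20)*7 + (-7)*(-8) + (-13)*1|
Area = (1/2)|(-140) + 56 + (-13)|
Area = (1/2)*97 = 48.50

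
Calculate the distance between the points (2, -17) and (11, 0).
Using the distance formula: d = sqrt((x₂-x₁)² + (y₂-y₁)²)
dx = 11 - 2 = 9
dy = 0 - (-17) = 17
d = sqrt(9² + 17²) = sqrt(81 + 289) = sqrt(370) = 19.24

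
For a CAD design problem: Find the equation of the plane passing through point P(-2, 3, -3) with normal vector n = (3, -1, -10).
d = n·P = (3)(-2) + (-1)(3) + (-10)(-3) = 21
Plane: 3x - y - 10z = 21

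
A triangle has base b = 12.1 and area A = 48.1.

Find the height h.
A = ½bh  →  h = 2A/b
h = 2·48.1/12.1 = 7.95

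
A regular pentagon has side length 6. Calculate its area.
For a regular 5-gon with side length s = 6:
Apothem a = s / (2*tan(pi/5)) = 6 / (2*tan(pi/5)) ≈ 4.1291
Perimeter P = 5 * 6 = 30
Area = (1/2) * P * a = (1/2) * 30 * 4.1291 = 61.94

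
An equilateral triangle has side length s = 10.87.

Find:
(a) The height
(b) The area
(a) Height h = s·√3/2 = 10.87·√3/2 = 9.414
(b) Area = (√3/4)·s² = (√3/4)·10.87² = (√3/4)·118.157 = 51.16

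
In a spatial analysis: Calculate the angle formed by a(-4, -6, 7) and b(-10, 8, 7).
a·b = 41, |a|² = 101, |b|² = 213
cos θ = 41/√21513 ≈ 0.2795
θ ≈ 73.77°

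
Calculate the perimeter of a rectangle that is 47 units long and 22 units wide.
Perimeter = 2 * (length + width)
Perimeter = 2 * (47 + 22)
Perimeter = 2 * 69
Perimeter = 138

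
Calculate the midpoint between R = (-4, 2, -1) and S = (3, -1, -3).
Midpoint = ((-4+3)/2, (2-1)/2, (-1-3)/2) = (-0.5, 0.5, -2)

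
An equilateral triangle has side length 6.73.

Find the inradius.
For an equilateral triangle, r = s/(2√3) where s is the side.
r = 6.73/(2√3) = 6.73/3.464102 = 1.943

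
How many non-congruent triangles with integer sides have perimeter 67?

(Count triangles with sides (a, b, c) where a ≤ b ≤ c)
With a ≤ b ≤ c and a + b + c = 67, the triangle inequality a + b > c gives c < 67/2, so c ≤ 33.
Iterate a from 1 to ⌊p/3⌋ = 22; for each a, b ranges from a to ⌊(p−a)/2⌋ with c = p − a − b, keeping only c ≥ b.
Triples: (1, 33, 33), (2, 32, 33), (3, 31, 33), …
Count = 102 triangles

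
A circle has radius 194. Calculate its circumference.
Circumference = 2 * pi * r
Circumference = 2 * pi * 194
Circumference = 1218.94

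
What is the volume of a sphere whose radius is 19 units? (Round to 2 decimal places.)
Volume = (4/3) * pi * r³
Volume = (4/3) * pi * 19³
Volume = (4/3) * pi * 6859
Volume = 28730.91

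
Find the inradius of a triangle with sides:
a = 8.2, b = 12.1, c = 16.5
s = (a+b+c)/2 = (8.2+12.1+16.5)/2 = 18.4
Area = √(s(s-a)(s-b)(s-c)) = √(18.4·10.2·6.3·1.9) = 47.3976
r = Area/s = 47.3976/18.4 = 2.576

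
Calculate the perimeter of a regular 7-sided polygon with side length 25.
Perimeter = number of sides * side length
Perimeter = 7 * 25
Perimeter = 175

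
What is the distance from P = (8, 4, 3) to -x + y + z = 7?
d = |(-1)(8) + 1(4) + 1(3) - (7)| / √((-1)² + 1² + 1²) = 8/√3 = 4.619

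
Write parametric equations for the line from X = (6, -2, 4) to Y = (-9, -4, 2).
Direction vector d = Y - X = (-15, -2, -2)
x = 6 - 15t, y = -2 - 2t, z = 4 - 2t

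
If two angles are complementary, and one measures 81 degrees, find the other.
Complementary angles sum to 90 degrees.
Other angle = 90 - 81
Other angle = 9 degrees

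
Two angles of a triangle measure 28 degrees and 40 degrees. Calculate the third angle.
Sum of angles in a triangle = 180 degrees
Third angle = 180 - 28 - 40
Third angle = 112 degrees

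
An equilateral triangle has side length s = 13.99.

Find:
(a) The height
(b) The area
(a) Height h = s·√3/2 = 13.99·√3/2 = 12.12
(b) Area = (√3/4)·s² = (√3/4)·13.99² = (√3/4)·195.72 = 84.75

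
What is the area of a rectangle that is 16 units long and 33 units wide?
Area = length * width
Area = 16 * 33
Area = 528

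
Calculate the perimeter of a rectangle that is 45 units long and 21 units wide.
Perimeter = 2 * (length + width)
Perimeter = 2 * (45 + 21)
Perimeter = 2 * 66
Perimeter = 132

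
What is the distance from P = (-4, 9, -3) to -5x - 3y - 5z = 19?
d = |(-5)(-4) + (-3)(9) + (-5)(-3) - (19)| / √((-5)² + (-3)² + (-5)²) = 11/√59 = 1.432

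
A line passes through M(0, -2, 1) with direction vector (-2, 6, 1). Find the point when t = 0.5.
P(0.5) = (0 + (-2)(0.5), -2 + 6(0.5), 1 + 1(0.5)) = (-1, 1, 1.5)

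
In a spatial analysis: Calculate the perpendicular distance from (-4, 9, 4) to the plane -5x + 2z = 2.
d = |(-5)(-4) + 0(9) + 2(4) - (2)| / √((-5)² + 0² + 2²) = 26/√29 = 4.828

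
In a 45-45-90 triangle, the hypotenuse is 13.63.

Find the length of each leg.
In a 45-45-90 triangle, hypotenuse = leg·√2  →  leg = hypotenuse/√2
leg = 13.63/√2 = 9.638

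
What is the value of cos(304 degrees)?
cos(304 degrees) = 0.5592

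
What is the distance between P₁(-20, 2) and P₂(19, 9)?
Using the distance formula: d = sqrt((x₂-x₁)² + (y₂-y₁)²)
dx = 19 - (-20) = 39
dy = 9 - 2 = 7
d = sqrt(39² + 7²) = sqrt(1521 + 49) = sqrt(1570) = 39.62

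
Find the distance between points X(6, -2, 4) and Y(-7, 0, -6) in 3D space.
d = √[(-13)² + (2)² + (-10)²] = √273 = 16.52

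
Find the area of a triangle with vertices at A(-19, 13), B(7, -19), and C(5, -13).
Using the coordinate formula: Area = (1/2)|x₁(y₂-y₃) + x₂(y₃-y₁) + x₃(y₁-y₂)|
Area = (1/2)|(-19)((-19)-(-13)) + 7((-13)-13) + 5(13-(-19))|
Area = (1/2)|(-19)*(-6) + 7*(-26) + 5*32|
Area = (1/2)|114 + (-182) + 160|
Area = (1/2)*92 = 46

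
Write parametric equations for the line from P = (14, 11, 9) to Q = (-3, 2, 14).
Direction vector d = Q - P = (-17, -9, 5)
x = 14 - 17t, y = 11 - 9t, z = 9 + 5t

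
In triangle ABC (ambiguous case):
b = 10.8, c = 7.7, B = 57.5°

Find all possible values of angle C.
sin(C)/c = sin(B)/b  →  sin(C) = c·sin(B)/b = 7.7·sin(57.5°)/10.8 = 0.601307
C₁ = arcsin(0.601307) = 36.96°,  C₂ = 180° - C₁ = 143.04°
Check C₂: A = 180° - 57.5° - 143.04° = -20.54° ≤ 0, rejected
C = 36.96° (one solution)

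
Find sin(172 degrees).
sin(172 degrees) = 0.1392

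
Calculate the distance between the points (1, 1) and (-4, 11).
Using the distance formula: d = sqrt((x₂-x₁)² + (y₂-y₁)²)
dx = (-4) - 1 = -5
dy = 11 - 1 = 10
d = sqrt((-5)² + 10²) = sqrt(25 + 100) = sqrt(125) = 11.18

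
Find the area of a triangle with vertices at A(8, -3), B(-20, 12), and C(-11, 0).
Using the coordinate formula: Area = (1/2)|x₁(y₂-y₃) + x₂(y₃-y₁) + x₃(y₁-y₂)|
Area = (1/2)|8(12-0) + (-20)(0-(-3)) + (-11)((-3)-12)|
Area = (1/2)|8*12 + (-20)*3 + (-11)*(-15)|
Area = (1/2)|96 + (-60) + 165|
Area = (1/2)*201 = 100.50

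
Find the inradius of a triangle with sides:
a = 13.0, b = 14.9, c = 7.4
s = (a+b+c)/2 = (13.0+14.9+7.4)/2 = 17.65
Area = √(s(s-a)(s-b)(s-c)) = √(17.65·4.65·2.75·10.25) = 48.098
r = Area/s = 48.098/17.65 = 2.725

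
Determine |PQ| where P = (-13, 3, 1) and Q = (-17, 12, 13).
d = √[(-4)² + (9)² + (12)²] = √241 = 15.52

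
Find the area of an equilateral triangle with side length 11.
Area = (sqrt(3)/4) * s²
Area = (sqrt(3)/4) * 11²
Area = (sqrt(3)/4) * 121
Area = 52.39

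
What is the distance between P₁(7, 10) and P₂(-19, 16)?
Using the distance formula: d = sqrt((x₂-x₁)² + (y₂-y₁)²)
dx = (-19) - 7 = -26
dy = 16 - 10 = 6
d = sqrt((-26)² + 6²) = sqrt(676 + 36) = sqrt(712) = 26.68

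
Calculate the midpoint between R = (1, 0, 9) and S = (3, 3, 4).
Midpoint = ((1+3)/2, (0+3)/2, (9+4)/2) = (2, 1.5, 6.5)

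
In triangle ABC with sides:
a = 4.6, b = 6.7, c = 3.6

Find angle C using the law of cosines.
cos(C) = (a² + b² - c²)/(2ab)
cos(C) = (4.6² + 6.7² - 3.6²)/(2·4.6·6.7) = 53.09/61.64 = 0.861291
C = arccos(0.861291) = 30.54°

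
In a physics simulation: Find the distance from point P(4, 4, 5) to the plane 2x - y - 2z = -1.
d = |2(4) + (-1)(4) + (-2)(5) - (-1)| / √(2² + (-1)² + (-2)²) = 5/√9 = 1.667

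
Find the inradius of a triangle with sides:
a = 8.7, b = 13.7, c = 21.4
s = (a+b+c)/2 = (8.7+13.7+21.4)/2 = 21.9
Area = √(s(s-a)(s-b)(s-c)) = √(21.9·13.2·8.2·0.5) = 34.4271
r = Area/s = 34.4271/21.9 = 1.572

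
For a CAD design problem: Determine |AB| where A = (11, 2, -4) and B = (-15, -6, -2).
d = √[(-26)² + (-8)² + (2)²] = √744 = 27.28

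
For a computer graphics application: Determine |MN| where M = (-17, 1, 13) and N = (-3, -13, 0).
d = √[(14)² + (-14)² + (-13)²] = √561 = 23.69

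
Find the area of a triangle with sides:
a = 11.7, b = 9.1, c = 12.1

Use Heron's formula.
s = (a+b+c)/2 = (11.7+9.1+12.1)/2 = 16.45
A = √(s(s-a)(s-b)(s-c)) = √(16.45·4.75·7.35·4.35)
A = √2498.25 = 49.98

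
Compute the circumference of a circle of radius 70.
Circumference = 2 * pi * r
Circumference = 2 * pi * 70
Circumference = 439.82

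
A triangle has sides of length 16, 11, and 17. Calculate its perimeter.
Perimeter = sum of all sides
Perimeter = 16 + 11 + 17
Perimeter = 44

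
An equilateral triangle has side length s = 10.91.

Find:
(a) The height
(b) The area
(a) Height h = s·√3/2 = 10.91·√3/2 = 9.448
(b) Area = (√3/4)·s² = (√3/4)·10.91² = (√3/4)·119.028 = 51.54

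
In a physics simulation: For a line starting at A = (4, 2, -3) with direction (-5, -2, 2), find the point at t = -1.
P(-1) = (4 + (-5)(-1), 2 + (-2)(-1), -3 + 2(-1)) = (9, 4, -5)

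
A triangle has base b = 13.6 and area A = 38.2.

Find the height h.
A = ½bh  →  h = 2A/b
h = 2·38.2/13.6 = 5.618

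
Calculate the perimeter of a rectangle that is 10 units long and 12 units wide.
Perimeter = 2 * (length + width)
Perimeter = 2 * (10 + 12)
Perimeter = 2 * 22
Perimeter = 44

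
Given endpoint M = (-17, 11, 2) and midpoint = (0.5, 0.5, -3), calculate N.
N = (2×0.5 - (-17), 2×0.5 - 11, 2×(-3) - 2) = (18, -10, -8)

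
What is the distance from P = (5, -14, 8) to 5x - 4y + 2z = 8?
d = |5(5) + (-4)(-14) + 2(8) - (8)| / √(5² + (-4)² + 2²) = 89/√45 = 13.27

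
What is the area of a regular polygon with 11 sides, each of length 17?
For a regular 11-gon with side length s = 17:
Apothem a = s / (2*tan(pi/11)) = 17 / (2*tan(pi/11)) ≈ 28.9483
Perimeter P = 11 * 17 = 187
Area = (1/2) * P * a = (1/2) * 187 * 28.9483 = 2706.67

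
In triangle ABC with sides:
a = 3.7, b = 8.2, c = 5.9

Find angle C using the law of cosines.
cos(C) = (a² + b² - c²)/(2ab)
cos(C) = (3.7² + 8.2² - 5.9²)/(2·3.7·8.2) = 46.12/60.68 = 0.760053
C = arccos(0.760053) = 40.53°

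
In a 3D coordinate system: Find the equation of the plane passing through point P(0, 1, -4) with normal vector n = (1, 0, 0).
d = n·P = (1)(0) + (0)(1) + (0)(-4) = 0
Plane: x = 0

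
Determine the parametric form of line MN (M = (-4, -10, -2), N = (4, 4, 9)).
Direction vector d = N - M = (8, 14, 11)
x = -4 + 8t, y = -10 + 14t, z = -2 + 11t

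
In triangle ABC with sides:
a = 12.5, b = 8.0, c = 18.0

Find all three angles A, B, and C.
By the law of cosines:
cos(A) = (b² + c² - a²)/(2bc) = 0.804688  →  A = 36.42°
cos(B) = (a² + c² - b²)/(2ac) = 0.925000  →  B = 22.33°
cos(C) = (a² + b² - c²)/(2ab) = -0.518750  →  C = 121.2°
Check: A + B + C = 180.0° ✓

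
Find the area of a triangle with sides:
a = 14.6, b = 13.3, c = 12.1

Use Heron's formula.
s = (a+b+c)/2 = (14.6+13.3+12.1)/2 = 20
A = √(s(s-a)(s-b)(s-c)) = √(20·5.4·6.7·7.9)
A = √5716.44 = 75.61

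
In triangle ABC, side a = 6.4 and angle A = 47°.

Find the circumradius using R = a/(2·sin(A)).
R = a/(2·sin(A)) = 6.4/(2·sin(47°))
R = 6.4/(2·0.731354) = 6.4/1.462707 = 4.375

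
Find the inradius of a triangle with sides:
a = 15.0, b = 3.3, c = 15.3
s = (a+b+c)/2 = (15.0+3.3+15.3)/2 = 16.8
Area = √(s(s-a)(s-b)(s-c)) = √(16.8·1.8·13.5·1.5) = 24.7459
r = Area/s = 24.7459/16.8 = 1.473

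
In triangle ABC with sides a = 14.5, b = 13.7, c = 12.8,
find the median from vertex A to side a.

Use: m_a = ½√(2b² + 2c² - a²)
m_a = ½√(2·13.7² + 2·12.8² - 14.5²)
m_a = ½√(375.38 + 327.68 - 210.25) = ½√492.81 = 11.1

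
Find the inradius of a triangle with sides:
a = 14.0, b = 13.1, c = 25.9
s = (a+b+c)/2 = (14.0+13.1+25.9)/2 = 26.5
Area = √(s(s-a)(s-b)(s-c)) = √(26.5·12.5·13.4·0.6) = 51.6067
r = Area/s = 51.6067/26.5 = 1.947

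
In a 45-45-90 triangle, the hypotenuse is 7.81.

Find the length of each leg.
In a 45-45-90 triangle, hypotenuse = leg·√2  →  leg = hypotenuse/√2
leg = 7.81/√2 = 5.523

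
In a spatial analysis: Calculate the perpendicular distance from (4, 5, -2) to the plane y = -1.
d = |0(4) + 1(5) + 0(-2) - (-1)| / √(0² + 1² + 0²) = 6/√1 = 6.0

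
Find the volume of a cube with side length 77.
Volume = s³
Volume = 77³
Volume = 456533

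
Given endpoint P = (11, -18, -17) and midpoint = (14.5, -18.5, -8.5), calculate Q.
Q = (2×14.5 - 11, 2×(-18.5) - (-18), 2×(-8.5) - (-17)) = (18, -19, 0)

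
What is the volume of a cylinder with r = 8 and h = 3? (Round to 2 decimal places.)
Volume = pi * r² * h
Volume = pi * 8² * 3
Volume = pi * 64 * 3
Volume = pi * 192
Volume = 603.19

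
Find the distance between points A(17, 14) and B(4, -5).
Using the distance formula: d = sqrt((x₂-x₁)² + (y₂-y₁)²)
dx = 4 - 17 = -13
dy = (-5) - 14 = -19
d = sqrt((-13)² + (-19)²) = sqrt(169 + 361) = sqrt(530) = 23.02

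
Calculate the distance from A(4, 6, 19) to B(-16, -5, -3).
d = √[(-20)² + (-11)² + (-22)²] = √1005 = 31.7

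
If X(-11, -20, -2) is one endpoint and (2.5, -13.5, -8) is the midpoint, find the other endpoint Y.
Y = (2×2.5 - (-11), 2×(-13.5) - (-20), 2×(-8) - (-2)) = (16, -7, -14)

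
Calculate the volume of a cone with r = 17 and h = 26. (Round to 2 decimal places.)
Volume = (1/3) * pi * r² * h
Volume = (1/3) * pi * 17² * 26
Volume = (1/3) * pi * 289 * 26
Volume = (1/3) * pi * 7514
Volume = 7868.64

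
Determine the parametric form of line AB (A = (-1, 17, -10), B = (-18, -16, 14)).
Direction vector d = B - A = (-17, -33, 24)
x = -1 - 17t, y = 17 - 33t, z = -10 + 24t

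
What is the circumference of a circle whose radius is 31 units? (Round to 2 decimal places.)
Circumference = 2 * pi * r
Circumference = 2 * pi * 31
Circumference = 194.78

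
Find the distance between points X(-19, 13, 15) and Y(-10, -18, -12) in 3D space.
d = √[(9)² + (-31)² + (-27)²] = √1771 = 42.08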